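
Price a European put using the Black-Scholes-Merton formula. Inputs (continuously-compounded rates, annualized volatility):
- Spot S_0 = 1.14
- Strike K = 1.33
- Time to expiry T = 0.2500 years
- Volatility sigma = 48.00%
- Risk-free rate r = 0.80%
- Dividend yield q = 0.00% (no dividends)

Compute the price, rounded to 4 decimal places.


d1 = (ln(S/K) + (r - q + 0.5*sigma^2) * T) / (sigma * sqrt(T)) = -0.51396117
d2 = d1 - sigma * sqrt(T) = -0.75396117
exp(-rT) = 0.99800200; exp(-qT) = 1.00000000
P = K * exp(-rT) * N(-d2) - S_0 * exp(-qT) * N(-d1)
N(-d1) = 0.69636043; N(-d2) = 0.77456373
P = 1.3300 * 0.99800200 * 0.77456373 - 1.1400 * 1.00000000 * 0.69636043 = 0.2343

Answer: Price = 0.2343


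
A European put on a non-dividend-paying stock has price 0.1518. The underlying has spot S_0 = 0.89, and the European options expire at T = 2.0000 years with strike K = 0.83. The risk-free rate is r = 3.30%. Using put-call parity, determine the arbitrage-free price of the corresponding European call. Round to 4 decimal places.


Answer: Call price = 0.2648

Derivation:
Put-call parity: C - P = S_0 * exp(-qT) - K * exp(-rT).
S_0 * exp(-qT) = 0.8900 * 1.00000000 = 0.89000000
K * exp(-rT) = 0.8300 * 0.93613086 = 0.77698862
C = P + S*exp(-qT) - K*exp(-rT)
C = 0.1518 + 0.89000000 - 0.77698862 = 0.2648


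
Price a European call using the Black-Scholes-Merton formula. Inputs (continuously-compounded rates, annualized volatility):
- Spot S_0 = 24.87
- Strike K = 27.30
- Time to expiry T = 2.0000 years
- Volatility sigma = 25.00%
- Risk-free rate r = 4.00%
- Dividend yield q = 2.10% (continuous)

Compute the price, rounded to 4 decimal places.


Answer: Price = 2.8056

Derivation:
d1 = (ln(S/K) + (r - q + 0.5*sigma^2) * T) / (sigma * sqrt(T)) = 0.02057838
d2 = d1 - sigma * sqrt(T) = -0.33297501
exp(-rT) = 0.92311635; exp(-qT) = 0.95886978
C = S_0 * exp(-qT) * N(d1) - K * exp(-rT) * N(d2)
N(d1) = 0.50820901; N(d2) = 0.36957657
C = 24.8700 * 0.95886978 * 0.50820901 - 27.3000 * 0.92311635 * 0.36957657 = 2.8056


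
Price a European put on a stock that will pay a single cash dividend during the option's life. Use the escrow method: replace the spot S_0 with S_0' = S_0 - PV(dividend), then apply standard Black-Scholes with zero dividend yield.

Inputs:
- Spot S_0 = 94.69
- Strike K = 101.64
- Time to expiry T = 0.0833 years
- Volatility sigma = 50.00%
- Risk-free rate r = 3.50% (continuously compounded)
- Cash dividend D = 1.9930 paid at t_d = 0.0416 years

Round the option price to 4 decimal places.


Answer: Price = 10.9327

Derivation:
PV(D) = D * exp(-r * t_d) = 1.9930 * 0.99854506 = 1.99010030
S_0' = S_0 - PV(D) = 94.6900 - 1.99010030 = 92.69989970
d1 = (ln(S_0'/K) + (r + sigma^2/2)*T) / (sigma*sqrt(T)) = -0.54564811
d2 = d1 - sigma*sqrt(T) = -0.68995681
exp(-rT) = 0.99708875
N(-d1) = 0.70734608; N(-d2) = 0.75488933
P = K * exp(-rT) * N(-d2) - S_0' * N(-d1) = 101.6400 * 0.99708875 * 0.75488933 - 92.69989970 * 0.70734608 = 10.9327


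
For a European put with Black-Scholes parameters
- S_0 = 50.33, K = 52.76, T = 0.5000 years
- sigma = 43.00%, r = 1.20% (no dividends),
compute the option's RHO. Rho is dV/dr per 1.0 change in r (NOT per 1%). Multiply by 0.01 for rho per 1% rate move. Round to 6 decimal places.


Answer: Rho = -16.076462

Derivation:
d1 = 0.0166844079; d2 = -0.2873715080
phi(d1) = 0.3988867576; exp(-qT) = 1.0000000000; exp(-rT) = 0.9940179641
N(-d2) = 0.6130860626
Rho = -K*T*exp(-rT)*N(-d2) = -52.7600 * 0.5000 * 0.9940179641 * 0.6130860626 = -16.076462


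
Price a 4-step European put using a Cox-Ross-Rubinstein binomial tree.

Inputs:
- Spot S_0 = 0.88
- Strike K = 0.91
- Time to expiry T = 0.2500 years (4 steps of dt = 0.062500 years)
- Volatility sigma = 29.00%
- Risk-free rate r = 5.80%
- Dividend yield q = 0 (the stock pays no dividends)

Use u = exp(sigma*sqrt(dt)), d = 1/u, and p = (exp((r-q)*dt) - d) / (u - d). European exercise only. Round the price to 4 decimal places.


Answer: Price = V(0,0) = 0.0614

Derivation:
dt = T/N = 0.062500
u = exp(sigma*sqrt(dt)) = 1.075193; d = 1/u = 0.930066
p = (exp((r-q)*dt) - d) / (u - d) = 0.506906
Discount per step: exp(-r*dt) = 0.996382
Stock lattice S(k, i) with i counting down-moves:
  k=0: S(0,0) = 0.8800
  k=1: S(1,0) = 0.9462; S(1,1) = 0.8185
  k=2: S(2,0) = 1.0173; S(2,1) = 0.8800; S(2,2) = 0.7612
  k=3: S(3,0) = 1.0938; S(3,1) = 0.9462; S(3,2) = 0.8185; S(3,3) = 0.7080
  k=4: S(4,0) = 1.1761; S(4,1) = 1.0173; S(4,2) = 0.8800; S(4,3) = 0.7612; S(4,4) = 0.6585
Terminal payoffs V(N, i) = max(K - S_T, 0):
  V(4,0) = 0.000000; V(4,1) = 0.000000; V(4,2) = 0.030000; V(4,3) = 0.148780; V(4,4) = 0.251528
Backward induction: V(k, i) = exp(-r*dt) * [p * V(k+1, i) + (1-p) * V(k+1, i+1)].
  V(3,0) = exp(-r*dt) * [p*0.000000 + (1-p)*0.000000] = 0.000000
  V(3,1) = exp(-r*dt) * [p*0.000000 + (1-p)*0.030000] = 0.014739
  V(3,2) = exp(-r*dt) * [p*0.030000 + (1-p)*0.148780] = 0.088249
  V(3,3) = exp(-r*dt) * [p*0.148780 + (1-p)*0.251528] = 0.198723
  V(2,0) = exp(-r*dt) * [p*0.000000 + (1-p)*0.014739] = 0.007242
  V(2,1) = exp(-r*dt) * [p*0.014739 + (1-p)*0.088249] = 0.050802
  V(2,2) = exp(-r*dt) * [p*0.088249 + (1-p)*0.198723] = 0.142207
  V(1,0) = exp(-r*dt) * [p*0.007242 + (1-p)*0.050802] = 0.028617
  V(1,1) = exp(-r*dt) * [p*0.050802 + (1-p)*0.142207] = 0.095526
  V(0,0) = exp(-r*dt) * [p*0.028617 + (1-p)*0.095526] = 0.061387


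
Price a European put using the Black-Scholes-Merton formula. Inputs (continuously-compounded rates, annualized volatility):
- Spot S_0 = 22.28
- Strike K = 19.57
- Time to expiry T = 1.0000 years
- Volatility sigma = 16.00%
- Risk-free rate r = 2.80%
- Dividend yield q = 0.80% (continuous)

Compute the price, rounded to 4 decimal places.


d1 = (ln(S/K) + (r - q + 0.5*sigma^2) * T) / (sigma * sqrt(T)) = 1.01557271
d2 = d1 - sigma * sqrt(T) = 0.85557271
exp(-rT) = 0.97238837; exp(-qT) = 0.99203191
P = K * exp(-rT) * N(-d2) - S_0 * exp(-qT) * N(-d1)
N(-d1) = 0.15491645; N(-d2) = 0.19611709
P = 19.5700 * 0.97238837 * 0.19611709 - 22.2800 * 0.99203191 * 0.15491645 = 0.3080

Answer: Price = 0.3080


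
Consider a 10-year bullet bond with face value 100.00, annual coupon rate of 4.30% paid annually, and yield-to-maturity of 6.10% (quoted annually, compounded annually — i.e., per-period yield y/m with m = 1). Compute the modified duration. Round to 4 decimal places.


Coupon per period c = face * coupon_rate / m = 4.300000
Periods per year m = 1; per-period yield y/m = 0.061000
Number of cashflows N = 10
Cashflows (t years, CF_t, discount factor 1/(1+y/m)^(m*t), PV):
  t = 1.0000: CF_t = 4.300000, DF = 0.942507, PV = 4.052780
  t = 2.0000: CF_t = 4.300000, DF = 0.888320, PV = 3.819774
  t = 3.0000: CF_t = 4.300000, DF = 0.837247, PV = 3.600164
  t = 4.0000: CF_t = 4.300000, DF = 0.789112, PV = 3.393180
  t = 5.0000: CF_t = 4.300000, DF = 0.743743, PV = 3.198096
  t = 6.0000: CF_t = 4.300000, DF = 0.700983, PV = 3.014228
  t = 7.0000: CF_t = 4.300000, DF = 0.660682, PV = 2.840932
  t = 8.0000: CF_t = 4.300000, DF = 0.622697, PV = 2.677598
  t = 9.0000: CF_t = 4.300000, DF = 0.586897, PV = 2.523655
  t = 10.0000: CF_t = 104.300000, DF = 0.553154, PV = 57.693976
Price P = sum_t PV_t = 86.814384
First compute Macaulay numerator sum_t t * PV_t:
  t * PV_t at t = 1.0000: 4.052780
  t * PV_t at t = 2.0000: 7.639548
  t * PV_t at t = 3.0000: 10.800492
  t * PV_t at t = 4.0000: 13.572721
  t * PV_t at t = 5.0000: 15.990481
  t * PV_t at t = 6.0000: 18.085370
  t * PV_t at t = 7.0000: 19.886521
  t * PV_t at t = 8.0000: 21.420784
  t * PV_t at t = 9.0000: 22.712896
  t * PV_t at t = 10.0000: 576.939760
Macaulay duration D = 711.101354 / 86.814384 = 8.191055
Modified duration = D / (1 + y/m) = 8.191055 / (1 + 0.061000) = 7.720127

Answer: Modified duration = 7.7201


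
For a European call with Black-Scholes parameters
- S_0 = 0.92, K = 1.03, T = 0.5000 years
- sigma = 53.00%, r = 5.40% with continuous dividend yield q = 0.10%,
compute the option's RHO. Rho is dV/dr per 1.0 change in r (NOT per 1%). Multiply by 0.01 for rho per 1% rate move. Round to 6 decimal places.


d1 = -0.0432680272; d2 = -0.4180346212
phi(d1) = 0.3985690208; exp(-qT) = 0.9995001250; exp(-rT) = 0.9733612415
N(d2) = 0.3379609023
Rho = K*T*exp(-rT)*N(d2) = 1.0300 * 0.5000 * 0.9733612415 * 0.3379609023 = 0.169413

Answer: Rho = 0.169413


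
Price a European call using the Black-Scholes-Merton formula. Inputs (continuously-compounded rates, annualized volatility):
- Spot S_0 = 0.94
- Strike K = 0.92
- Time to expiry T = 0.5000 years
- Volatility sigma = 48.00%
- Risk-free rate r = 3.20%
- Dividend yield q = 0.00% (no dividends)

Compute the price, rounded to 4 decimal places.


d1 = (ln(S/K) + (r - q + 0.5*sigma^2) * T) / (sigma * sqrt(T)) = 0.28020934
d2 = d1 - sigma * sqrt(T) = -0.05920191
exp(-rT) = 0.98412732; exp(-qT) = 1.00000000
C = S_0 * exp(-qT) * N(d1) - K * exp(-rT) * N(d2)
N(d1) = 0.61034155; N(d2) = 0.47639564
C = 0.9400 * 1.00000000 * 0.61034155 - 0.9200 * 0.98412732 * 0.47639564 = 0.1424

Answer: Price = 0.1424


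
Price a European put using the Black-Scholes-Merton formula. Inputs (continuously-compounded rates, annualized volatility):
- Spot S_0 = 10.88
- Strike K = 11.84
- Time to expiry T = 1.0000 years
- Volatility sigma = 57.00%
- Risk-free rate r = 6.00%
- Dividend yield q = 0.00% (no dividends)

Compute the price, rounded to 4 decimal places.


Answer: Price = 2.6088

Derivation:
d1 = (ln(S/K) + (r - q + 0.5*sigma^2) * T) / (sigma * sqrt(T)) = 0.24191686
d2 = d1 - sigma * sqrt(T) = -0.32808314
exp(-rT) = 0.94176453; exp(-qT) = 1.00000000
P = K * exp(-rT) * N(-d2) - S_0 * exp(-qT) * N(-d1)
N(-d1) = 0.40442229; N(-d2) = 0.62857560
P = 11.8400 * 0.94176453 * 0.62857560 - 10.8800 * 1.00000000 * 0.40442229 = 2.6088


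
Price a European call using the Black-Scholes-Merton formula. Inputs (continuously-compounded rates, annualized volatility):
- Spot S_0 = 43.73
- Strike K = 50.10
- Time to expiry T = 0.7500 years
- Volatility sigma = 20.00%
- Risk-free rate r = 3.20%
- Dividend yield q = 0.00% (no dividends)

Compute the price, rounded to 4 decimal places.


d1 = (ln(S/K) + (r - q + 0.5*sigma^2) * T) / (sigma * sqrt(T)) = -0.55995264
d2 = d1 - sigma * sqrt(T) = -0.73315772
exp(-rT) = 0.97628571; exp(-qT) = 1.00000000
C = S_0 * exp(-qT) * N(d1) - K * exp(-rT) * N(d2)
N(d1) = 0.28775587; N(d2) = 0.23173112
C = 43.7300 * 1.00000000 * 0.28775587 - 50.1000 * 0.97628571 * 0.23173112 = 1.2492

Answer: Price = 1.2492


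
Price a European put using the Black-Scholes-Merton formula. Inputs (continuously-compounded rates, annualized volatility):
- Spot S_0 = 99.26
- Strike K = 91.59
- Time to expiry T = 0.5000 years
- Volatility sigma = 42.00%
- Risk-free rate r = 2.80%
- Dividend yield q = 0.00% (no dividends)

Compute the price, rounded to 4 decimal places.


Answer: Price = 7.2739

Derivation:
d1 = (ln(S/K) + (r - q + 0.5*sigma^2) * T) / (sigma * sqrt(T)) = 0.46642304
d2 = d1 - sigma * sqrt(T) = 0.16943819
exp(-rT) = 0.98609754; exp(-qT) = 1.00000000
P = K * exp(-rT) * N(-d2) - S_0 * exp(-qT) * N(-d1)
N(-d1) = 0.32045636; N(-d2) = 0.43272599
P = 91.5900 * 0.98609754 * 0.43272599 - 99.2600 * 1.00000000 * 0.32045636 = 7.2739


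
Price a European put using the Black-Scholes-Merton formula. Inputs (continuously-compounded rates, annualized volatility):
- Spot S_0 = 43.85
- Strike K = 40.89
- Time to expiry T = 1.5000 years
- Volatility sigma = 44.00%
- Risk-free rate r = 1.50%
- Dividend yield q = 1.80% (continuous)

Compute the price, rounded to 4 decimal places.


Answer: Price = 7.4914

Derivation:
d1 = (ln(S/K) + (r - q + 0.5*sigma^2) * T) / (sigma * sqrt(T)) = 0.39078488
d2 = d1 - sigma * sqrt(T) = -0.14810286
exp(-rT) = 0.97775124; exp(-qT) = 0.97336124
P = K * exp(-rT) * N(-d2) - S_0 * exp(-qT) * N(-d1)
N(-d1) = 0.34797812; N(-d2) = 0.55886920
P = 40.8900 * 0.97775124 * 0.55886920 - 43.8500 * 0.97336124 * 0.34797812 = 7.4914


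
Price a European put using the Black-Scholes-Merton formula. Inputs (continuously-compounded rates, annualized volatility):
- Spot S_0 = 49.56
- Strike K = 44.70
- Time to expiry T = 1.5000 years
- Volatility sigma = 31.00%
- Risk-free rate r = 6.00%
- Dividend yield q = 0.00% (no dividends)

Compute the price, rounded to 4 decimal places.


Answer: Price = 3.3019

Derivation:
d1 = (ln(S/K) + (r - q + 0.5*sigma^2) * T) / (sigma * sqrt(T)) = 0.69872500
d2 = d1 - sigma * sqrt(T) = 0.31905409
exp(-rT) = 0.91393119; exp(-qT) = 1.00000000
P = K * exp(-rT) * N(-d2) - S_0 * exp(-qT) * N(-d1)
N(-d1) = 0.24236195; N(-d2) = 0.37484275
P = 44.7000 * 0.91393119 * 0.37484275 - 49.5600 * 1.00000000 * 0.24236195 = 3.3019


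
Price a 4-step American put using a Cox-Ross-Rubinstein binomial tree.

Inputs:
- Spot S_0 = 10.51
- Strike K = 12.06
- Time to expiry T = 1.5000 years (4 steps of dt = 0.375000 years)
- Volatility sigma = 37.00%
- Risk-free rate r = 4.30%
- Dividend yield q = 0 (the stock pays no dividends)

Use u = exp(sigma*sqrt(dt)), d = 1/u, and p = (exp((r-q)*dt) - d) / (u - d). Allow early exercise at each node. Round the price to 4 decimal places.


Answer: Price = V(0,0) = 2.5963

Derivation:
dt = T/N = 0.375000
u = exp(sigma*sqrt(dt)) = 1.254300; d = 1/u = 0.797257
p = (exp((r-q)*dt) - d) / (u - d) = 0.479164
Discount per step: exp(-r*dt) = 0.984004
Stock lattice S(k, i) with i counting down-moves:
  k=0: S(0,0) = 10.5100
  k=1: S(1,0) = 13.1827; S(1,1) = 8.3792
  k=2: S(2,0) = 16.5351; S(2,1) = 10.5100; S(2,2) = 6.6804
  k=3: S(3,0) = 20.7399; S(3,1) = 13.1827; S(3,2) = 8.3792; S(3,3) = 5.3260
  k=4: S(4,0) = 26.0141; S(4,1) = 16.5351; S(4,2) = 10.5100; S(4,3) = 6.6804; S(4,4) = 4.2462
Terminal payoffs V(N, i) = max(K - S_T, 0):
  V(4,0) = 0.000000; V(4,1) = 0.000000; V(4,2) = 1.550000; V(4,3) = 5.379642; V(4,4) = 7.813836
Backward induction: V(k, i) = exp(-r*dt) * [p * V(k+1, i) + (1-p) * V(k+1, i+1)]; then take max(V_cont, immediate exercise) for American.
  V(3,0) = exp(-r*dt) * [p*0.000000 + (1-p)*0.000000] = 0.000000; exercise = 0.000000; V(3,0) = max -> 0.000000
  V(3,1) = exp(-r*dt) * [p*0.000000 + (1-p)*1.550000] = 0.794383; exercise = 0.000000; V(3,1) = max -> 0.794383
  V(3,2) = exp(-r*dt) * [p*1.550000 + (1-p)*5.379642] = 3.487918; exercise = 3.680826; V(3,2) = max -> 3.680826
  V(3,3) = exp(-r*dt) * [p*5.379642 + (1-p)*7.813836] = 6.541128; exercise = 6.734036; V(3,3) = max -> 6.734036
  V(2,0) = exp(-r*dt) * [p*0.000000 + (1-p)*0.794383] = 0.407125; exercise = 0.000000; V(2,0) = max -> 0.407125
  V(2,1) = exp(-r*dt) * [p*0.794383 + (1-p)*3.680826] = 2.260993; exercise = 1.550000; V(2,1) = max -> 2.260993
  V(2,2) = exp(-r*dt) * [p*3.680826 + (1-p)*6.734036] = 5.186734; exercise = 5.379642; V(2,2) = max -> 5.379642
  V(1,0) = exp(-r*dt) * [p*0.407125 + (1-p)*2.260993] = 1.350730; exercise = 0.000000; V(1,0) = max -> 1.350730
  V(1,1) = exp(-r*dt) * [p*2.260993 + (1-p)*5.379642] = 3.823150; exercise = 3.680826; V(1,1) = max -> 3.823150
  V(0,0) = exp(-r*dt) * [p*1.350730 + (1-p)*3.823150] = 2.596252; exercise = 1.550000; V(0,0) = max -> 2.596252


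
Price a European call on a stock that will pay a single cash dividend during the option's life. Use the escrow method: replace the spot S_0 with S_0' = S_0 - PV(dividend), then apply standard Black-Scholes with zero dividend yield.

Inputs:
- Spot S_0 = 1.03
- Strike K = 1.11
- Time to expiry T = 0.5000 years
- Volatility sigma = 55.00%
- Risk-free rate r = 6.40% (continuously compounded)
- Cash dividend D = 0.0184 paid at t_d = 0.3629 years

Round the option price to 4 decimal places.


PV(D) = D * exp(-r * t_d) = 0.0184 * 0.97704204 = 0.01797757
S_0' = S_0 - PV(D) = 1.0300 - 0.01797757 = 1.01202243
d1 = (ln(S_0'/K) + (r + sigma^2/2)*T) / (sigma*sqrt(T)) = 0.03912413
d2 = d1 - sigma*sqrt(T) = -0.34978460
exp(-rT) = 0.96850658
N(d1) = 0.51560429; N(d2) = 0.36325018
C = S_0' * N(d1) - K * exp(-rT) * N(d2) = 1.01202243 * 0.51560429 - 1.1100 * 0.96850658 * 0.36325018 = 0.1313

Answer: Price = 0.1313


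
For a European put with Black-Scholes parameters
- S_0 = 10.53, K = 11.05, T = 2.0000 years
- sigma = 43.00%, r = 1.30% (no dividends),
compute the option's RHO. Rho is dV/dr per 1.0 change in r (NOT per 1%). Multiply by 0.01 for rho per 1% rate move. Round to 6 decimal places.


Answer: Rho = -13.636398

Derivation:
d1 = 0.2675460165; d2 = -0.3405658153
phi(d1) = 0.3849164548; exp(-qT) = 1.0000000000; exp(-rT) = 0.9743350896
N(-d2) = 0.6332847660
Rho = -K*T*exp(-rT)*N(-d2) = -11.0500 * 2.0000 * 0.9743350896 * 0.6332847660 = -13.636398


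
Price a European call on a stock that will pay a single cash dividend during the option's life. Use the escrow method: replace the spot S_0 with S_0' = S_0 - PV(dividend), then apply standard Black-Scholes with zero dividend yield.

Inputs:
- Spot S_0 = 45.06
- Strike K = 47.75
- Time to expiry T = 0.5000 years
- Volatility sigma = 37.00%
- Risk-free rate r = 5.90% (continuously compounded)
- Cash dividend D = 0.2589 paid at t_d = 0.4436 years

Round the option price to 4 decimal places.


PV(D) = D * exp(-r * t_d) = 0.2589 * 0.97416713 = 0.25221187
S_0' = S_0 - PV(D) = 45.0600 - 0.25221187 = 44.80778813
d1 = (ln(S_0'/K) + (r + sigma^2/2)*T) / (sigma*sqrt(T)) = 0.00048886
d2 = d1 - sigma*sqrt(T) = -0.26114065
exp(-rT) = 0.97093088
N(d1) = 0.50019503; N(d2) = 0.39699202
C = S_0' * N(d1) - K * exp(-rT) * N(d2) = 44.80778813 * 0.50019503 - 47.7500 * 0.97093088 * 0.39699202 = 4.0073

Answer: Price = 4.0073


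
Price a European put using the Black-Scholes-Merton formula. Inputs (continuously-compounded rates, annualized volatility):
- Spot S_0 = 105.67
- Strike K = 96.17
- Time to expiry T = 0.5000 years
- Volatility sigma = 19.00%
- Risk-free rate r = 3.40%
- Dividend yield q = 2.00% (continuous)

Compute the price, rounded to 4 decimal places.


d1 = (ln(S/K) + (r - q + 0.5*sigma^2) * T) / (sigma * sqrt(T)) = 0.82045653
d2 = d1 - sigma * sqrt(T) = 0.68610624
exp(-rT) = 0.98314368; exp(-qT) = 0.99004983
P = K * exp(-rT) * N(-d2) - S_0 * exp(-qT) * N(-d1)
N(-d1) = 0.20597795; N(-d2) = 0.24632306
P = 96.1700 * 0.98314368 * 0.24632306 - 105.6700 * 0.99004983 * 0.20597795 = 1.7405

Answer: Price = 1.7405


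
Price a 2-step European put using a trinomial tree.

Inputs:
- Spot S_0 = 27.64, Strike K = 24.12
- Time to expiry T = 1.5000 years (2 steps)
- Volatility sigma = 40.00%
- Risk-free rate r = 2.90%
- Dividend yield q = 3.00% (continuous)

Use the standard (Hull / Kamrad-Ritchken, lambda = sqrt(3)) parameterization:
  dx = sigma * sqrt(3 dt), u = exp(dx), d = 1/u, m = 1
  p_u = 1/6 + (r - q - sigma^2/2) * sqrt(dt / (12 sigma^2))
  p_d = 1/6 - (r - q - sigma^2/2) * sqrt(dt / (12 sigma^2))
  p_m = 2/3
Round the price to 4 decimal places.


Answer: Price = V(0,0) = 3.1969

Derivation:
dt = T/N = 0.750000; dx = sigma*sqrt(3*dt) = 0.600000
u = exp(dx) = 1.822119; d = 1/u = 0.548812
p_u = 0.116042, p_m = 0.666667, p_d = 0.217292
Discount per step: exp(-r*dt) = 0.978485
Stock lattice S(k, j) with j the centered position index:
  k=0: S(0,+0) = 27.6400
  k=1: S(1,-1) = 15.1692; S(1,+0) = 27.6400; S(1,+1) = 50.3634
  k=2: S(2,-2) = 8.3250; S(2,-1) = 15.1692; S(2,+0) = 27.6400; S(2,+1) = 50.3634; S(2,+2) = 91.7680
Terminal payoffs V(N, j) = max(K - S_T, 0):
  V(2,-2) = 15.794992; V(2,-1) = 8.950846; V(2,+0) = 0.000000; V(2,+1) = 0.000000; V(2,+2) = 0.000000
Backward induction: V(k, j) = exp(-r*dt) * [p_u * V(k+1, j+1) + p_m * V(k+1, j) + p_d * V(k+1, j-1)]
  V(1,-1) = exp(-r*dt) * [p_u*0.000000 + p_m*8.950846 + p_d*15.794992] = 9.197122
  V(1,+0) = exp(-r*dt) * [p_u*0.000000 + p_m*0.000000 + p_d*8.950846] = 1.903099
  V(1,+1) = exp(-r*dt) * [p_u*0.000000 + p_m*0.000000 + p_d*0.000000] = 0.000000
  V(0,+0) = exp(-r*dt) * [p_u*0.000000 + p_m*1.903099 + p_d*9.197122] = 3.196896


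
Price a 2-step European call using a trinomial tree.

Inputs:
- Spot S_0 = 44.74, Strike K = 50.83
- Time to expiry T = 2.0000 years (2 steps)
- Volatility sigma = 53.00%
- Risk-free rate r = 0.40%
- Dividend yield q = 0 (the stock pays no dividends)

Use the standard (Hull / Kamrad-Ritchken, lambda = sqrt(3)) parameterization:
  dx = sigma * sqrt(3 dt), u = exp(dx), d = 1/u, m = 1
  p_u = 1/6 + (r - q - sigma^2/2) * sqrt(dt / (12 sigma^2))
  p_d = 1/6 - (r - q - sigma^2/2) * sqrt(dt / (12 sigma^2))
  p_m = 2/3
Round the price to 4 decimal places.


dt = T/N = 1.000000; dx = sigma*sqrt(3*dt) = 0.917987
u = exp(dx) = 2.504244; d = 1/u = 0.399322
p_u = 0.092346, p_m = 0.666667, p_d = 0.240987
Discount per step: exp(-r*dt) = 0.996008
Stock lattice S(k, j) with j the centered position index:
  k=0: S(0,+0) = 44.7400
  k=1: S(1,-1) = 17.8657; S(1,+0) = 44.7400; S(1,+1) = 112.0399
  k=2: S(2,-2) = 7.1342; S(2,-1) = 17.8657; S(2,+0) = 44.7400; S(2,+1) = 112.0399; S(2,+2) = 280.5752
Terminal payoffs V(N, j) = max(S_T - K, 0):
  V(2,-2) = 0.000000; V(2,-1) = 0.000000; V(2,+0) = 0.000000; V(2,+1) = 61.209881; V(2,+2) = 229.745209
Backward induction: V(k, j) = exp(-r*dt) * [p_u * V(k+1, j+1) + p_m * V(k+1, j) + p_d * V(k+1, j-1)]
  V(1,-1) = exp(-r*dt) * [p_u*0.000000 + p_m*0.000000 + p_d*0.000000] = 0.000000
  V(1,+0) = exp(-r*dt) * [p_u*61.209881 + p_m*0.000000 + p_d*0.000000] = 5.629949
  V(1,+1) = exp(-r*dt) * [p_u*229.745209 + p_m*61.209881 + p_d*0.000000] = 61.775143
  V(0,+0) = exp(-r*dt) * [p_u*61.775143 + p_m*5.629949 + p_d*0.000000] = 9.420257

Answer: Price = V(0,0) = 9.4203


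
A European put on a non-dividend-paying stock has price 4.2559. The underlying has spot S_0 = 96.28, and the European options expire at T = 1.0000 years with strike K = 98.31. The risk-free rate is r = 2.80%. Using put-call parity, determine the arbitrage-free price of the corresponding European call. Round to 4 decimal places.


Answer: Call price = 4.9404

Derivation:
Put-call parity: C - P = S_0 * exp(-qT) - K * exp(-rT).
S_0 * exp(-qT) = 96.2800 * 1.00000000 = 96.28000000
K * exp(-rT) = 98.3100 * 0.97238837 = 95.59550034
C = P + S*exp(-qT) - K*exp(-rT)
C = 4.2559 + 96.28000000 - 95.59550034 = 4.9404


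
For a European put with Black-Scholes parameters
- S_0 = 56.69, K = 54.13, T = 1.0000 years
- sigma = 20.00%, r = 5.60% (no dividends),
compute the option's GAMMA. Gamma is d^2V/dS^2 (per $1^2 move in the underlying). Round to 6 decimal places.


Answer: Gamma = 0.029194

Derivation:
d1 = 0.6110463376; d2 = 0.4110463376
phi(d1) = 0.3310031634; exp(-qT) = 1.0000000000; exp(-rT) = 0.9455391359
Gamma = exp(-qT) * phi(d1) / (S * sigma * sqrt(T)) = 1.0000000000 * 0.3310031634 / (56.6900 * 0.2000 * 1.0000000000) = 0.029194


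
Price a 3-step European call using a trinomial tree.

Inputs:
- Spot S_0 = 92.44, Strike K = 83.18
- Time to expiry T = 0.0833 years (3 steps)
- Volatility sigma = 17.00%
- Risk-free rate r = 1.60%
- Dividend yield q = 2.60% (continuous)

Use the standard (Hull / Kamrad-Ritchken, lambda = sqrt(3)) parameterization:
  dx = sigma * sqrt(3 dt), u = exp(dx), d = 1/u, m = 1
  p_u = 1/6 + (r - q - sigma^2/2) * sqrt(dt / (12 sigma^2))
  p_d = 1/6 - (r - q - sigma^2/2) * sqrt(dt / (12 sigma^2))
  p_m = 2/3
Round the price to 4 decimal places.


Answer: Price = V(0,0) = 9.1885

Derivation:
dt = T/N = 0.027767; dx = sigma*sqrt(3*dt) = 0.049065
u = exp(dx) = 1.050289; d = 1/u = 0.952119
p_u = 0.159748, p_m = 0.666667, p_d = 0.173585
Discount per step: exp(-r*dt) = 0.999556
Stock lattice S(k, j) with j the centered position index:
  k=0: S(0,+0) = 92.4400
  k=1: S(1,-1) = 88.0139; S(1,+0) = 92.4400; S(1,+1) = 97.0887
  k=2: S(2,-2) = 83.7997; S(2,-1) = 88.0139; S(2,+0) = 92.4400; S(2,+1) = 97.0887; S(2,+2) = 101.9711
  k=3: S(3,-3) = 79.7873; S(3,-2) = 83.7997; S(3,-1) = 88.0139; S(3,+0) = 92.4400; S(3,+1) = 97.0887; S(3,+2) = 101.9711; S(3,+3) = 107.0991
Terminal payoffs V(N, j) = max(S_T - K, 0):
  V(3,-3) = 0.000000; V(3,-2) = 0.619737; V(3,-1) = 4.833906; V(3,+0) = 9.260000; V(3,+1) = 13.908676; V(3,+2) = 18.791126; V(3,+3) = 23.919109
Backward induction: V(k, j) = exp(-r*dt) * [p_u * V(k+1, j+1) + p_m * V(k+1, j) + p_d * V(k+1, j-1)]
  V(2,-2) = exp(-r*dt) * [p_u*4.833906 + p_m*0.619737 + p_d*0.000000] = 1.184840
  V(2,-1) = exp(-r*dt) * [p_u*9.260000 + p_m*4.833906 + p_d*0.619737] = 4.807315
  V(2,+0) = exp(-r*dt) * [p_u*13.908676 + p_m*9.260000 + p_d*4.833906] = 9.230213
  V(2,+1) = exp(-r*dt) * [p_u*18.791126 + p_m*13.908676 + p_d*9.260000] = 13.875533
  V(2,+2) = exp(-r*dt) * [p_u*23.919109 + p_m*18.791126 + p_d*13.908676] = 18.754459
  V(1,-1) = exp(-r*dt) * [p_u*9.230213 + p_m*4.807315 + p_d*1.184840] = 4.882888
  V(1,+0) = exp(-r*dt) * [p_u*13.875533 + p_m*9.230213 + p_d*4.807315] = 9.200458
  V(1,+1) = exp(-r*dt) * [p_u*18.754459 + p_m*13.875533 + p_d*9.230213] = 13.842424
  V(0,+0) = exp(-r*dt) * [p_u*13.842424 + p_m*9.200458 + p_d*4.882888] = 9.188456


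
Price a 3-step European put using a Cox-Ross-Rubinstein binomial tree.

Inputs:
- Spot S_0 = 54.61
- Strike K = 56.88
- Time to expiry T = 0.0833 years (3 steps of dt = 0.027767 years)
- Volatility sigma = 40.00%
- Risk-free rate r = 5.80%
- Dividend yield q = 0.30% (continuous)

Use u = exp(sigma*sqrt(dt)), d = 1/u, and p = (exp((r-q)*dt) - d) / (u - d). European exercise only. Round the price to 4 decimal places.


Answer: Price = V(0,0) = 3.7448

Derivation:
dt = T/N = 0.027767
u = exp(sigma*sqrt(dt)) = 1.068925; d = 1/u = 0.935519
p = (exp((r-q)*dt) - d) / (u - d) = 0.494799
Discount per step: exp(-r*dt) = 0.998391
Stock lattice S(k, i) with i counting down-moves:
  k=0: S(0,0) = 54.6100
  k=1: S(1,0) = 58.3740; S(1,1) = 51.0887
  k=2: S(2,0) = 62.3974; S(2,1) = 54.6100; S(2,2) = 47.7945
  k=3: S(3,0) = 66.6981; S(3,1) = 58.3740; S(3,2) = 51.0887; S(3,3) = 44.7127
Terminal payoffs V(N, i) = max(K - S_T, 0):
  V(3,0) = 0.000000; V(3,1) = 0.000000; V(3,2) = 5.791282; V(3,3) = 12.167325
Backward induction: V(k, i) = exp(-r*dt) * [p * V(k+1, i) + (1-p) * V(k+1, i+1)].
  V(2,0) = exp(-r*dt) * [p*0.000000 + (1-p)*0.000000] = 0.000000
  V(2,1) = exp(-r*dt) * [p*0.000000 + (1-p)*5.791282] = 2.921053
  V(2,2) = exp(-r*dt) * [p*5.791282 + (1-p)*12.167325] = 8.997962
  V(1,0) = exp(-r*dt) * [p*0.000000 + (1-p)*2.921053] = 1.473344
  V(1,1) = exp(-r*dt) * [p*2.921053 + (1-p)*8.997962] = 5.981472
  V(0,0) = exp(-r*dt) * [p*1.473344 + (1-p)*5.981472] = 3.744818


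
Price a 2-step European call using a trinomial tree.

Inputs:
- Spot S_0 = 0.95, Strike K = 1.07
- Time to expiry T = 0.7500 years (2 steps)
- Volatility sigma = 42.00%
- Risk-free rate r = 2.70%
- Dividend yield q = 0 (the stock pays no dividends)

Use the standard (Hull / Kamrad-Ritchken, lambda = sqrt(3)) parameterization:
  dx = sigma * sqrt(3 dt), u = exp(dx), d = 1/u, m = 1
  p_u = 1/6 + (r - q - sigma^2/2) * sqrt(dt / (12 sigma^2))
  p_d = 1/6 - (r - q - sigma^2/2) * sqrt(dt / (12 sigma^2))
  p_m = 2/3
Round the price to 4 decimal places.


Answer: Price = V(0,0) = 0.1003

Derivation:
dt = T/N = 0.375000; dx = sigma*sqrt(3*dt) = 0.445477
u = exp(dx) = 1.561235; d = 1/u = 0.640519
p_u = 0.140908, p_m = 0.666667, p_d = 0.192426
Discount per step: exp(-r*dt) = 0.989926
Stock lattice S(k, j) with j the centered position index:
  k=0: S(0,+0) = 0.9500
  k=1: S(1,-1) = 0.6085; S(1,+0) = 0.9500; S(1,+1) = 1.4832
  k=2: S(2,-2) = 0.3898; S(2,-1) = 0.6085; S(2,+0) = 0.9500; S(2,+1) = 1.4832; S(2,+2) = 2.3156
Terminal payoffs V(N, j) = max(S_T - K, 0):
  V(2,-2) = 0.000000; V(2,-1) = 0.000000; V(2,+0) = 0.000000; V(2,+1) = 0.413173; V(2,+2) = 1.245582
Backward induction: V(k, j) = exp(-r*dt) * [p_u * V(k+1, j+1) + p_m * V(k+1, j) + p_d * V(k+1, j-1)]
  V(1,-1) = exp(-r*dt) * [p_u*0.000000 + p_m*0.000000 + p_d*0.000000] = 0.000000
  V(1,+0) = exp(-r*dt) * [p_u*0.413173 + p_m*0.000000 + p_d*0.000000] = 0.057633
  V(1,+1) = exp(-r*dt) * [p_u*1.245582 + p_m*0.413173 + p_d*0.000000] = 0.446418
  V(0,+0) = exp(-r*dt) * [p_u*0.446418 + p_m*0.057633 + p_d*0.000000] = 0.100305


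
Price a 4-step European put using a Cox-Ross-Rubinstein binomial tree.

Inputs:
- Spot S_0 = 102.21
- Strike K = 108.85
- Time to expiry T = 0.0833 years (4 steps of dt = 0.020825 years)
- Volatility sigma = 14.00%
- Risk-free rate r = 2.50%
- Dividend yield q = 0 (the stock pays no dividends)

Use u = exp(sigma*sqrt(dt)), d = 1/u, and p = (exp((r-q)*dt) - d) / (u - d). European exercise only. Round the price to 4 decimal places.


Answer: Price = V(0,0) = 6.5438

Derivation:
dt = T/N = 0.020825
u = exp(sigma*sqrt(dt)) = 1.020409; d = 1/u = 0.979999
p = (exp((r-q)*dt) - d) / (u - d) = 0.507837
Discount per step: exp(-r*dt) = 0.999480
Stock lattice S(k, i) with i counting down-moves:
  k=0: S(0,0) = 102.2100
  k=1: S(1,0) = 104.2960; S(1,1) = 100.1657
  k=2: S(2,0) = 106.4245; S(2,1) = 102.2100; S(2,2) = 98.1624
  k=3: S(3,0) = 108.5965; S(3,1) = 104.2960; S(3,2) = 100.1657; S(3,3) = 96.1991
  k=4: S(4,0) = 110.8128; S(4,1) = 106.4245; S(4,2) = 102.2100; S(4,3) = 98.1624; S(4,4) = 94.2751
Terminal payoffs V(N, i) = max(K - S_T, 0):
  V(4,0) = 0.000000; V(4,1) = 2.425485; V(4,2) = 6.640000; V(4,3) = 10.687616; V(4,4) = 14.574943
Backward induction: V(k, i) = exp(-r*dt) * [p * V(k+1, i) + (1-p) * V(k+1, i+1)].
  V(3,0) = exp(-r*dt) * [p*0.000000 + (1-p)*2.425485] = 1.193114
  V(3,1) = exp(-r*dt) * [p*2.425485 + (1-p)*6.640000] = 4.497373
  V(3,2) = exp(-r*dt) * [p*6.640000 + (1-p)*10.687616] = 8.627596
  V(3,3) = exp(-r*dt) * [p*10.687616 + (1-p)*14.574943] = 12.594258
  V(2,0) = exp(-r*dt) * [p*1.193114 + (1-p)*4.497373] = 2.817882
  V(2,1) = exp(-r*dt) * [p*4.497373 + (1-p)*8.627596] = 6.526719
  V(2,2) = exp(-r*dt) * [p*8.627596 + (1-p)*12.594258] = 10.574335
  V(1,0) = exp(-r*dt) * [p*2.817882 + (1-p)*6.526719] = 4.640819
  V(1,1) = exp(-r*dt) * [p*6.526719 + (1-p)*10.574335] = 8.514374
  V(0,0) = exp(-r*dt) * [p*4.640819 + (1-p)*8.514374] = 6.543833


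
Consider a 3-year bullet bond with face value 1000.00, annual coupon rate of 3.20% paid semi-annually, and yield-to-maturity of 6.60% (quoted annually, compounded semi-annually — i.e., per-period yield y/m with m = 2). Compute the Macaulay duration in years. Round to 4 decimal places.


Answer: Macaulay duration = 2.8775 years

Derivation:
Coupon per period c = face * coupon_rate / m = 16.000000
Periods per year m = 2; per-period yield y/m = 0.033000
Number of cashflows N = 6
Cashflows (t years, CF_t, discount factor 1/(1+y/m)^(m*t), PV):
  t = 0.5000: CF_t = 16.000000, DF = 0.968054, PV = 15.488867
  t = 1.0000: CF_t = 16.000000, DF = 0.937129, PV = 14.994063
  t = 1.5000: CF_t = 16.000000, DF = 0.907192, PV = 14.515066
  t = 2.0000: CF_t = 16.000000, DF = 0.878211, PV = 14.051371
  t = 2.5000: CF_t = 16.000000, DF = 0.850156, PV = 13.602489
  t = 3.0000: CF_t = 1016.000000, DF = 0.822997, PV = 836.164603
Price P = sum_t PV_t = 908.816459
Macaulay numerator sum_t t * PV_t:
  t * PV_t at t = 0.5000: 7.744434
  t * PV_t at t = 1.0000: 14.994063
  t * PV_t at t = 1.5000: 21.772599
  t * PV_t at t = 2.0000: 28.102742
  t * PV_t at t = 2.5000: 34.006222
  t * PV_t at t = 3.0000: 2508.493809
Macaulay duration D = (sum_t t * PV_t) / P = 2615.113869 / 908.816459 = 2.877494


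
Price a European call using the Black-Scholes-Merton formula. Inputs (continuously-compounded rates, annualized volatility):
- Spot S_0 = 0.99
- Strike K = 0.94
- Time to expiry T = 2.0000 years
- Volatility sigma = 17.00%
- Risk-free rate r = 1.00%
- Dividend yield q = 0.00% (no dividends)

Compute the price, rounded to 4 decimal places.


Answer: Price = 0.1298

Derivation:
d1 = (ln(S/K) + (r - q + 0.5*sigma^2) * T) / (sigma * sqrt(T)) = 0.41896105
d2 = d1 - sigma * sqrt(T) = 0.17854474
exp(-rT) = 0.98019867; exp(-qT) = 1.00000000
C = S_0 * exp(-qT) * N(d1) - K * exp(-rT) * N(d2)
N(d1) = 0.66237770; N(d2) = 0.57085241
C = 0.9900 * 1.00000000 * 0.66237770 - 0.9400 * 0.98019867 * 0.57085241 = 0.1298


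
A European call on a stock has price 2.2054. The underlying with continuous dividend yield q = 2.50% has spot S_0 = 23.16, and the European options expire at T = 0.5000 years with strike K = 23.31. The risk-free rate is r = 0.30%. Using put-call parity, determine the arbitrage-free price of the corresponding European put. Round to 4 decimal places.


Put-call parity: C - P = S_0 * exp(-qT) - K * exp(-rT).
S_0 * exp(-qT) = 23.1600 * 0.98757780 = 22.87230186
K * exp(-rT) = 23.3100 * 0.99850112 = 23.27506121
P = C - S*exp(-qT) + K*exp(-rT)
P = 2.2054 - 22.87230186 + 23.27506121 = 2.6082

Answer: Put price = 2.6082


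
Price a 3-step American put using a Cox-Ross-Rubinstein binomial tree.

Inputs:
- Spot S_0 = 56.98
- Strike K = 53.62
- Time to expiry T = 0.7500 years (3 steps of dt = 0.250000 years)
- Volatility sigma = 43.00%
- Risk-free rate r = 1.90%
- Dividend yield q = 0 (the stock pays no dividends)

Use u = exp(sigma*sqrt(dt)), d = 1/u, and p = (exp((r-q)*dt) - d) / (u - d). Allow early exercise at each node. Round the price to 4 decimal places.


Answer: Price = V(0,0) = 6.8615

Derivation:
dt = T/N = 0.250000
u = exp(sigma*sqrt(dt)) = 1.239862; d = 1/u = 0.806541
p = (exp((r-q)*dt) - d) / (u - d) = 0.457444
Discount per step: exp(-r*dt) = 0.995261
Stock lattice S(k, i) with i counting down-moves:
  k=0: S(0,0) = 56.9800
  k=1: S(1,0) = 70.6473; S(1,1) = 45.9567
  k=2: S(2,0) = 87.5929; S(2,1) = 56.9800; S(2,2) = 37.0660
  k=3: S(3,0) = 108.6031; S(3,1) = 70.6473; S(3,2) = 45.9567; S(3,3) = 29.8953
Terminal payoffs V(N, i) = max(K - S_T, 0):
  V(3,0) = 0.000000; V(3,1) = 0.000000; V(3,2) = 7.663269; V(3,3) = 23.724728
Backward induction: V(k, i) = exp(-r*dt) * [p * V(k+1, i) + (1-p) * V(k+1, i+1)]; then take max(V_cont, immediate exercise) for American.
  V(2,0) = exp(-r*dt) * [p*0.000000 + (1-p)*0.000000] = 0.000000; exercise = 0.000000; V(2,0) = max -> 0.000000
  V(2,1) = exp(-r*dt) * [p*0.000000 + (1-p)*7.663269] = 4.138050; exercise = 0.000000; V(2,1) = max -> 4.138050
  V(2,2) = exp(-r*dt) * [p*7.663269 + (1-p)*23.724728] = 16.299901; exercise = 16.553992; V(2,2) = max -> 16.553992
  V(1,0) = exp(-r*dt) * [p*0.000000 + (1-p)*4.138050] = 2.234484; exercise = 0.000000; V(1,0) = max -> 2.234484
  V(1,1) = exp(-r*dt) * [p*4.138050 + (1-p)*16.553992] = 10.822862; exercise = 7.663269; V(1,1) = max -> 10.822862
  V(0,0) = exp(-r*dt) * [p*2.234484 + (1-p)*10.822862] = 6.861490; exercise = 0.000000; V(0,0) = max -> 6.861490


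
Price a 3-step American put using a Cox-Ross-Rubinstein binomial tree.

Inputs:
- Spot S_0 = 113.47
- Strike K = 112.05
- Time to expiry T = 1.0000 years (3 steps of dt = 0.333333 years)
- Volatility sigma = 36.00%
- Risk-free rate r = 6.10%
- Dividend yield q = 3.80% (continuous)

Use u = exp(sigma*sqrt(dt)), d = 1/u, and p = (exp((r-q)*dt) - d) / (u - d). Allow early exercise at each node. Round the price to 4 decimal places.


dt = T/N = 0.333333
u = exp(sigma*sqrt(dt)) = 1.231024; d = 1/u = 0.812332
p = (exp((r-q)*dt) - d) / (u - d) = 0.466606
Discount per step: exp(-r*dt) = 0.979872
Stock lattice S(k, i) with i counting down-moves:
  k=0: S(0,0) = 113.4700
  k=1: S(1,0) = 139.6843; S(1,1) = 92.1753
  k=2: S(2,0) = 171.9546; S(2,1) = 113.4700; S(2,2) = 74.8770
  k=3: S(3,0) = 211.6802; S(3,1) = 139.6843; S(3,2) = 92.1753; S(3,3) = 60.8250
Terminal payoffs V(N, i) = max(K - S_T, 0):
  V(3,0) = 0.000000; V(3,1) = 0.000000; V(3,2) = 19.874683; V(3,3) = 51.225042
Backward induction: V(k, i) = exp(-r*dt) * [p * V(k+1, i) + (1-p) * V(k+1, i+1)]; then take max(V_cont, immediate exercise) for American.
  V(2,0) = exp(-r*dt) * [p*0.000000 + (1-p)*0.000000] = 0.000000; exercise = 0.000000; V(2,0) = max -> 0.000000
  V(2,1) = exp(-r*dt) * [p*0.000000 + (1-p)*19.874683] = 10.387657; exercise = 0.000000; V(2,1) = max -> 10.387657
  V(2,2) = exp(-r*dt) * [p*19.874683 + (1-p)*51.225042] = 35.860153; exercise = 37.173036; V(2,2) = max -> 37.173036
  V(1,0) = exp(-r*dt) * [p*0.000000 + (1-p)*10.387657] = 5.429189; exercise = 0.000000; V(1,0) = max -> 5.429189
  V(1,1) = exp(-r*dt) * [p*10.387657 + (1-p)*37.173036] = 24.178159; exercise = 19.874683; V(1,1) = max -> 24.178159
  V(0,0) = exp(-r*dt) * [p*5.429189 + (1-p)*24.178159] = 15.119204; exercise = 0.000000; V(0,0) = max -> 15.119204

Answer: Price = V(0,0) = 15.1192


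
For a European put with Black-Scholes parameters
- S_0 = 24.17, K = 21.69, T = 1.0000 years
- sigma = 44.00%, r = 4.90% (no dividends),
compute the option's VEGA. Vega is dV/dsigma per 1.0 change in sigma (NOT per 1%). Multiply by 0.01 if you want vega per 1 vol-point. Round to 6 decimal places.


Answer: Vega = 8.161858

Derivation:
d1 = 0.5774110679; d2 = 0.1374110679
phi(d1) = 0.3376854953; exp(-qT) = 1.0000000000; exp(-rT) = 0.9521811297
Vega = S * exp(-qT) * phi(d1) * sqrt(T) = 24.1700 * 1.0000000000 * 0.3376854953 * 1.0000000000 = 8.161858


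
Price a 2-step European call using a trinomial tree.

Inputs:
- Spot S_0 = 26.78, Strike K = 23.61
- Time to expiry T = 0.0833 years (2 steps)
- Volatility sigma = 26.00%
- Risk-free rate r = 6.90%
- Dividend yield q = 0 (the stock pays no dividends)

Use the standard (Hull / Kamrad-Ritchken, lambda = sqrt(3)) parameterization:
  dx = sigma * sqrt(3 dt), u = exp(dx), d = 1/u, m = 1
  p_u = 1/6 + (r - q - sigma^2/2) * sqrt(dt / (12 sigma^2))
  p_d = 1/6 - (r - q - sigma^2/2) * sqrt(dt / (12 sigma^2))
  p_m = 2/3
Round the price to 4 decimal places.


Answer: Price = V(0,0) = 3.3385

Derivation:
dt = T/N = 0.041650; dx = sigma*sqrt(3*dt) = 0.091905
u = exp(dx) = 1.096261; d = 1/u = 0.912191
p_u = 0.174643, p_m = 0.666667, p_d = 0.158691
Discount per step: exp(-r*dt) = 0.997130
Stock lattice S(k, j) with j the centered position index:
  k=0: S(0,+0) = 26.7800
  k=1: S(1,-1) = 24.4285; S(1,+0) = 26.7800; S(1,+1) = 29.3579
  k=2: S(2,-2) = 22.2835; S(2,-1) = 24.4285; S(2,+0) = 26.7800; S(2,+1) = 29.3579; S(2,+2) = 32.1839
Terminal payoffs V(N, j) = max(S_T - K, 0):
  V(2,-2) = 0.000000; V(2,-1) = 0.818484; V(2,+0) = 3.170000; V(2,+1) = 5.747875; V(2,+2) = 8.573900
Backward induction: V(k, j) = exp(-r*dt) * [p_u * V(k+1, j+1) + p_m * V(k+1, j) + p_d * V(k+1, j-1)]
  V(1,-1) = exp(-r*dt) * [p_u*3.170000 + p_m*0.818484 + p_d*0.000000] = 1.096119
  V(1,+0) = exp(-r*dt) * [p_u*5.747875 + p_m*3.170000 + p_d*0.818484] = 3.237725
  V(1,+1) = exp(-r*dt) * [p_u*8.573900 + p_m*5.747875 + p_d*3.170000] = 5.815598
  V(0,+0) = exp(-r*dt) * [p_u*5.815598 + p_m*3.237725 + p_d*1.096119] = 3.338471


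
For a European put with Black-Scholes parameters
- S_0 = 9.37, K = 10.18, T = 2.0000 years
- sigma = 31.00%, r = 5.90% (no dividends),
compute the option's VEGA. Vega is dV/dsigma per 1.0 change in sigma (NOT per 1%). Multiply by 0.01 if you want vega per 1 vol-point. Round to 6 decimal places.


d1 = 0.2992386600; d2 = -0.1391675443
phi(d1) = 0.3814748246; exp(-qT) = 1.0000000000; exp(-rT) = 0.8886960526
Vega = S * exp(-qT) * phi(d1) * sqrt(T) = 9.3700 * 1.0000000000 * 0.3814748246 * 1.4142135624 = 5.054992

Answer: Vega = 5.054992


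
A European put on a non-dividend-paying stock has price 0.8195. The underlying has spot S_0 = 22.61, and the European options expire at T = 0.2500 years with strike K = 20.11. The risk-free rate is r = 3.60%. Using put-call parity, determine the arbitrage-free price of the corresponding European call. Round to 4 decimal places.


Put-call parity: C - P = S_0 * exp(-qT) - K * exp(-rT).
S_0 * exp(-qT) = 22.6100 * 1.00000000 = 22.61000000
K * exp(-rT) = 20.1100 * 0.99104038 = 19.92982202
C = P + S*exp(-qT) - K*exp(-rT)
C = 0.8195 + 22.61000000 - 19.92982202 = 3.4997

Answer: Call price = 3.4997


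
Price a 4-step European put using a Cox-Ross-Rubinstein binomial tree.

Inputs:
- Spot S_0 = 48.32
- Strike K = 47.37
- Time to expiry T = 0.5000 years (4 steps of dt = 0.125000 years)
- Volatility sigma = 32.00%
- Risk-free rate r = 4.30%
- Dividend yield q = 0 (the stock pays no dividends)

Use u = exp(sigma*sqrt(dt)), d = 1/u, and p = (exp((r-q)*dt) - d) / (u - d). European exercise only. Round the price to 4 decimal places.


Answer: Price = V(0,0) = 3.2553

Derivation:
dt = T/N = 0.125000
u = exp(sigma*sqrt(dt)) = 1.119785; d = 1/u = 0.893028
p = (exp((r-q)*dt) - d) / (u - d) = 0.495513
Discount per step: exp(-r*dt) = 0.994639
Stock lattice S(k, i) with i counting down-moves:
  k=0: S(0,0) = 48.3200
  k=1: S(1,0) = 54.1080; S(1,1) = 43.1511
  k=2: S(2,0) = 60.5894; S(2,1) = 48.3200; S(2,2) = 38.5352
  k=3: S(3,0) = 67.8471; S(3,1) = 54.1080; S(3,2) = 43.1511; S(3,3) = 34.4130
  k=4: S(4,0) = 75.9742; S(4,1) = 60.5894; S(4,2) = 48.3200; S(4,3) = 38.5352; S(4,4) = 30.7318
Terminal payoffs V(N, i) = max(K - S_T, 0):
  V(4,0) = 0.000000; V(4,1) = 0.000000; V(4,2) = 0.000000; V(4,3) = 8.834828; V(4,4) = 16.638223
Backward induction: V(k, i) = exp(-r*dt) * [p * V(k+1, i) + (1-p) * V(k+1, i+1)].
  V(3,0) = exp(-r*dt) * [p*0.000000 + (1-p)*0.000000] = 0.000000
  V(3,1) = exp(-r*dt) * [p*0.000000 + (1-p)*0.000000] = 0.000000
  V(3,2) = exp(-r*dt) * [p*0.000000 + (1-p)*8.834828] = 4.433160
  V(3,3) = exp(-r*dt) * [p*8.834828 + (1-p)*16.638223] = 12.703073
  V(2,0) = exp(-r*dt) * [p*0.000000 + (1-p)*0.000000] = 0.000000
  V(2,1) = exp(-r*dt) * [p*0.000000 + (1-p)*4.433160] = 2.224481
  V(2,2) = exp(-r*dt) * [p*4.433160 + (1-p)*12.703073] = 8.559091
  V(1,0) = exp(-r*dt) * [p*0.000000 + (1-p)*2.224481] = 1.116205
  V(1,1) = exp(-r*dt) * [p*2.224481 + (1-p)*8.559091] = 5.391151
  V(0,0) = exp(-r*dt) * [p*1.116205 + (1-p)*5.391151] = 3.255313
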